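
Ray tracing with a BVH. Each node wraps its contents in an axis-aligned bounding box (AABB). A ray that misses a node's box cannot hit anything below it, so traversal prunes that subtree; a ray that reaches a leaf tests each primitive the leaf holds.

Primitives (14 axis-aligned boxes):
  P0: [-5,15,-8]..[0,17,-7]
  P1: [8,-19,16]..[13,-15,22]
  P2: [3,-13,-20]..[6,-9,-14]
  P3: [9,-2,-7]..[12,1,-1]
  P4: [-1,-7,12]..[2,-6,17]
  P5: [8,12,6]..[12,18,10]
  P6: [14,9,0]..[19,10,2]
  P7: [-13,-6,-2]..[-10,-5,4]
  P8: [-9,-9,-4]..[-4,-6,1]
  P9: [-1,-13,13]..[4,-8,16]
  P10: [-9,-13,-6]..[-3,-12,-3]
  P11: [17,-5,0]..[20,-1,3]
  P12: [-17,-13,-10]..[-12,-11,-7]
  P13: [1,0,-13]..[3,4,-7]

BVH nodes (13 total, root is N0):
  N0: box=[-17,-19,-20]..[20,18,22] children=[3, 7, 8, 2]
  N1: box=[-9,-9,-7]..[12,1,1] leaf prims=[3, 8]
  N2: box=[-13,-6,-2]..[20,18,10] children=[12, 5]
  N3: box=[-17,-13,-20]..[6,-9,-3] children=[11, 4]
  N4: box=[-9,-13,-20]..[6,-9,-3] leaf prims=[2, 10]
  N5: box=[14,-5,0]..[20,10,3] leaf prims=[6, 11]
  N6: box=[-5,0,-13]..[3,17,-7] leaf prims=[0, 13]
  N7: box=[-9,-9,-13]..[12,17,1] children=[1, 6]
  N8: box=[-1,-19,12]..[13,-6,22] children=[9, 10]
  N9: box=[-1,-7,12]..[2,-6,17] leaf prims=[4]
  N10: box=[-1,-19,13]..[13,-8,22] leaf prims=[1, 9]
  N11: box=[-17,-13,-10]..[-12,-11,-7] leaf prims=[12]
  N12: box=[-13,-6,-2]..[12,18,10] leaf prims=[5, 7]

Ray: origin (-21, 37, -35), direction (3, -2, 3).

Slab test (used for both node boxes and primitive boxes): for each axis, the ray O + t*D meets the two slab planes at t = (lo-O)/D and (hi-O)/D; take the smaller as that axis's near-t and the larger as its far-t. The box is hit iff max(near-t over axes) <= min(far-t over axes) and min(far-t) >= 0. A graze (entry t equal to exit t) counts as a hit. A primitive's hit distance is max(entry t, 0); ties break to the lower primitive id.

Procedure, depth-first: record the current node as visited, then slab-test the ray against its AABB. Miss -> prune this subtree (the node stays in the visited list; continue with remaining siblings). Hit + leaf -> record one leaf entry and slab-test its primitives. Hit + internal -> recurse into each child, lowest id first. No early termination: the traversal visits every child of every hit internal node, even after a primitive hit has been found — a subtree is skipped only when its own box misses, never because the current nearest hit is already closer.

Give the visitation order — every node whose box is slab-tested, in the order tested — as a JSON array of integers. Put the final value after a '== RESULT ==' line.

Trace the traversal:
N0 x:[4/3,41/3] y:[19/2,28] z:[5,19] -> hit [19/2,41/3], descend [2, 3, 7, 8]
  N2 x:[8/3,41/3] y:[19/2,43/2] z:[11,15] -> hit [11,41/3], descend [5, 12]
    N5 x:[35/3,41/3] y:[27/2,21] z:[35/3,38/3] -> miss, prune
    N12 x:[8/3,11] y:[19/2,43/2] z:[11,15] -> hit [11,11] leaf, test {P5(miss), P7(miss)}
  N3 x:[4/3,9] y:[23,25] z:[5,32/3] -> miss, prune
  N7 x:[4,11] y:[10,23] z:[22/3,12] -> hit [10,11], descend [1, 6]
    N1 x:[4,11] y:[18,23] z:[28/3,12] -> miss, prune
    N6 x:[16/3,8] y:[10,37/2] z:[22/3,28/3] -> miss, prune
  N8 x:[20/3,34/3] y:[43/2,28] z:[47/3,19] -> miss, prune

Summary -> nodes [0, 2, 5, 12, 3, 7, 1, 6, 8]; box-tests=9; leaf-entries=1; first=miss

== RESULT ==
[0, 2, 5, 12, 3, 7, 1, 6, 8]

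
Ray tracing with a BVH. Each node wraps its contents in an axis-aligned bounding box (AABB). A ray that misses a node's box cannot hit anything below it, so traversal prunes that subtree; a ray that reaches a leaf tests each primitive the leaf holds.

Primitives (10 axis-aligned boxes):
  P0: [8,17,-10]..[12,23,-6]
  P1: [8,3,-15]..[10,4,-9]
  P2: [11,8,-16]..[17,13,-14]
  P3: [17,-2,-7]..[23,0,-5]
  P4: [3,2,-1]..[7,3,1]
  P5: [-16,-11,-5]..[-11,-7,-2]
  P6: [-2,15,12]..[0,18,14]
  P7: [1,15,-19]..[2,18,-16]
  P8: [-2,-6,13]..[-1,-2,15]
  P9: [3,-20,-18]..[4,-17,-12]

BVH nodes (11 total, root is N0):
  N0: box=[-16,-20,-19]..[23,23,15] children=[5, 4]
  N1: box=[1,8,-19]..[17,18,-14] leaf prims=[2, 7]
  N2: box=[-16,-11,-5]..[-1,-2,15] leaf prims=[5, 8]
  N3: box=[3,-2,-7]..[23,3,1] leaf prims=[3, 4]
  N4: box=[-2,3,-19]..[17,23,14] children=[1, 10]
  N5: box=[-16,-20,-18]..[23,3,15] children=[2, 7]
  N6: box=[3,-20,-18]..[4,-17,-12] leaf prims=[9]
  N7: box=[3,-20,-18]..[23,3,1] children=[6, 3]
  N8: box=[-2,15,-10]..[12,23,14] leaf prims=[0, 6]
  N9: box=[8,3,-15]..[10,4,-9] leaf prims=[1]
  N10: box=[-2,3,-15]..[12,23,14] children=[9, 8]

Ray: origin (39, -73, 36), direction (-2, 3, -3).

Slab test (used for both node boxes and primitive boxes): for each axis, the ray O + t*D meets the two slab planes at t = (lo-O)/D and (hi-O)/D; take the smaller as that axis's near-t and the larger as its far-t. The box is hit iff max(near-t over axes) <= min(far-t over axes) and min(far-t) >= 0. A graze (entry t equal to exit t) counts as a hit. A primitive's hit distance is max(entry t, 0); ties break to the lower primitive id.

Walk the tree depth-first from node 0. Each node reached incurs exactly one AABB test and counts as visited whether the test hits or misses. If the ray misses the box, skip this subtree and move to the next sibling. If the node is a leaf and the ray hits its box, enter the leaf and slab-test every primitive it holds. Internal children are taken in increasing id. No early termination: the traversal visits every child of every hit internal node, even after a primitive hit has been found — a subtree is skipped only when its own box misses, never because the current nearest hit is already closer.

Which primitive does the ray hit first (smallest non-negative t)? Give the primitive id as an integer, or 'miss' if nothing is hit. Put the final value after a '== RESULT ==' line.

Walk:
N0 x:[8,55/2] y:[53/3,32] z:[7,55/3] -> hit [53/3,55/3], descend [4, 5]
  N4 x:[11,41/2] y:[76/3,32] z:[22/3,55/3] -> miss, prune
  N5 x:[8,55/2] y:[53/3,76/3] z:[7,18] -> hit [53/3,18], descend [2, 7]
    N2 x:[20,55/2] y:[62/3,71/3] z:[7,41/3] -> miss, prune
    N7 x:[8,18] y:[53/3,76/3] z:[35/3,18] -> hit [53/3,18], descend [3, 6]
      N3 x:[8,18] y:[71/3,76/3] z:[35/3,43/3] -> miss, prune
      N6 x:[35/2,18] y:[53/3,56/3] z:[16,18] -> hit [53/3,18] leaf, test {P9@t=53/3}

Visited [0, 4, 5, 2, 7, 3, 6]. Tests: 7 box, 1 leaf. Nearest: P9.

== RESULT ==
9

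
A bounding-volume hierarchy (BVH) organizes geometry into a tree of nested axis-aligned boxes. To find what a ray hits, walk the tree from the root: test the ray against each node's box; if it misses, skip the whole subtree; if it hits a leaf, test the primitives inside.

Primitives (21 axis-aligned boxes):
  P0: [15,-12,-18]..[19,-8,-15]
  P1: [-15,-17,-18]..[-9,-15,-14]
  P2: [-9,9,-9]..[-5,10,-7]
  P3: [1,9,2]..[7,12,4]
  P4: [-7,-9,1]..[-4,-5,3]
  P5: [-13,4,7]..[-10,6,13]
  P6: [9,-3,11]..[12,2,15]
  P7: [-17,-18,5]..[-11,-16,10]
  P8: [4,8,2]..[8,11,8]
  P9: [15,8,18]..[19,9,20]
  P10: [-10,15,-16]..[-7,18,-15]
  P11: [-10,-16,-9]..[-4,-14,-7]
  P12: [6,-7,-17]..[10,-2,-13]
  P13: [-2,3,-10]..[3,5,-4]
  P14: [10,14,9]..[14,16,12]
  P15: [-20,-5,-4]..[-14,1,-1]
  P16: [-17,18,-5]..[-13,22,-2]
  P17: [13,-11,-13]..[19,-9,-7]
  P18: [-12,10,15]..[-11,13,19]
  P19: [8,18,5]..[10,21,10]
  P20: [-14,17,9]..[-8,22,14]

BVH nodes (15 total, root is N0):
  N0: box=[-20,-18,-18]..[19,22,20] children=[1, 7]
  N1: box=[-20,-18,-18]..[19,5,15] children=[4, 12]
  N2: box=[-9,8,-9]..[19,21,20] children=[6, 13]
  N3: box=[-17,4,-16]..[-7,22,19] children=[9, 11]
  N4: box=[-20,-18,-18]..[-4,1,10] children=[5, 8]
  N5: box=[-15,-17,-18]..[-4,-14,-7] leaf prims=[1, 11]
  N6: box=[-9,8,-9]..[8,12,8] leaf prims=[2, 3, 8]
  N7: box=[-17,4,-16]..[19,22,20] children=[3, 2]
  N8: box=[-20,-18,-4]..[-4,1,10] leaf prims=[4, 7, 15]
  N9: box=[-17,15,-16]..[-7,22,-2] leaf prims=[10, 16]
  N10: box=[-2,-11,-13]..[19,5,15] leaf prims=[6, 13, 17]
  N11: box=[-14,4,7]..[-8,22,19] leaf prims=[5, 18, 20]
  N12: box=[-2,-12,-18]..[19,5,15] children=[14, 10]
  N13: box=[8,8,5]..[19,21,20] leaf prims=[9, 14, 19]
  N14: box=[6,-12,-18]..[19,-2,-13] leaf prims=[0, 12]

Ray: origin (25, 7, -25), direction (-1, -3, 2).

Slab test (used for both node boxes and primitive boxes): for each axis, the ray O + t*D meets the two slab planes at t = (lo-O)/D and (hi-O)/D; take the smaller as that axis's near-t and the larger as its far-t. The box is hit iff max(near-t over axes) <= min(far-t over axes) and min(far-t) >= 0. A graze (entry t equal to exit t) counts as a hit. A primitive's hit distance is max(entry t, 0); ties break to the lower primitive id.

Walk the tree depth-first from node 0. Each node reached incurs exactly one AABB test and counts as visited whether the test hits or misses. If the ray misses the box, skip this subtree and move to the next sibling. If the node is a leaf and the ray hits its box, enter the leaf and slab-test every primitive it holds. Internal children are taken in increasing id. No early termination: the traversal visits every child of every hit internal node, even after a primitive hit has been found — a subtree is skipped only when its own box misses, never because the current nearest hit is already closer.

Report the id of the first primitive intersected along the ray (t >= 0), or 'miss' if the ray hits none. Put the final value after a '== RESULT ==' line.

Walk:
N0 x:[6,45] y:[-5,25/3] z:[7/2,45/2] -> hit [6,25/3], descend [1, 7]
  N1 x:[6,45] y:[2/3,25/3] z:[7/2,20] -> hit [6,25/3], descend [4, 12]
    N4 x:[29,45] y:[2,25/3] z:[7/2,35/2] -> miss, prune
    N12 x:[6,27] y:[2/3,19/3] z:[7/2,20] -> hit [6,19/3], descend [10, 14]
      N10 x:[6,27] y:[2/3,6] z:[6,20] -> hit [6,6] leaf, test {P6(miss), P13(miss), P17@t=6}
      N14 x:[6,19] y:[3,19/3] z:[7/2,6] -> hit [6,6] leaf, test {P0(miss), P12(miss)}
  N7 x:[6,42] y:[-5,1] z:[9/2,45/2] -> miss, prune

7 AABB tests over nodes [0, 1, 4, 12, 10, 14, 7]; 2 leaves entered; closest P17.

== RESULT ==
17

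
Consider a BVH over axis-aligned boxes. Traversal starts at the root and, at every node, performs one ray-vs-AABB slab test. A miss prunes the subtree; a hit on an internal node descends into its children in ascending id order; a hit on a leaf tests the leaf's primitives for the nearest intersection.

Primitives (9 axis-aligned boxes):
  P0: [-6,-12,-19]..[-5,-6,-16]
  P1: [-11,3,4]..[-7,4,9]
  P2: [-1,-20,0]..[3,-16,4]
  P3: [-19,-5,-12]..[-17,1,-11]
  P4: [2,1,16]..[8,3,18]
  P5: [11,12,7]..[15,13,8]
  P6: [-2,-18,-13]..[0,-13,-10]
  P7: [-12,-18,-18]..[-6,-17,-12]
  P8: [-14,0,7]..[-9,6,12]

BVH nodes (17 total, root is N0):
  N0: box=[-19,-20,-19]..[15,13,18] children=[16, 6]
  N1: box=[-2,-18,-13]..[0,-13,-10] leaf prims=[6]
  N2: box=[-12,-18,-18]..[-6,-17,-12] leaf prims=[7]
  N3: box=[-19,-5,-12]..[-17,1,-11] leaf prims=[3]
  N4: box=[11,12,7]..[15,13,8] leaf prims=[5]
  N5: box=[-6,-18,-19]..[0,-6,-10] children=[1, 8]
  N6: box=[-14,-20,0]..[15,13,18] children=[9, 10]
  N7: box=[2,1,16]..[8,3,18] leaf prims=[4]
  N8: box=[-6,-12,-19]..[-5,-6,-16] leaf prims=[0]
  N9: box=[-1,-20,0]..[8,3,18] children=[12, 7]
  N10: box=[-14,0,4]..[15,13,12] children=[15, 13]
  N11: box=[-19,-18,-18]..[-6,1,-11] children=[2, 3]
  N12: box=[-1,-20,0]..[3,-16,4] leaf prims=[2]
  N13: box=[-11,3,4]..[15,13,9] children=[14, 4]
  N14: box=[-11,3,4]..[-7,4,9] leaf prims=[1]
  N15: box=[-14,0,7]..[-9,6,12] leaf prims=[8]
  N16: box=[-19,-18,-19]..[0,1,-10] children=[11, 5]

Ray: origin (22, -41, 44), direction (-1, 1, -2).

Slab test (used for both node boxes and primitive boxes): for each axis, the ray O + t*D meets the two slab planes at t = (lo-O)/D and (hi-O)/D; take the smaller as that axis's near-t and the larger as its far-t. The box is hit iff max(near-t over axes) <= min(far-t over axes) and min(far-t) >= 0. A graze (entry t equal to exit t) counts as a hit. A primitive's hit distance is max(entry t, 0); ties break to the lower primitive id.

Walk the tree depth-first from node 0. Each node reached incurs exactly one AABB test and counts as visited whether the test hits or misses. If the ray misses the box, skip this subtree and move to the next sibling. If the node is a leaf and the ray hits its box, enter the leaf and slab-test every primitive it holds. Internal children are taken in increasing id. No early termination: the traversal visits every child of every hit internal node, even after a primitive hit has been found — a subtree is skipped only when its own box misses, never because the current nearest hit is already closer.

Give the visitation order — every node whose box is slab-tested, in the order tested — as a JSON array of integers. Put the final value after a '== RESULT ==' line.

Traverse from the root:
N0 x:[7,41] y:[21,54] z:[13,63/2] -> hit [21,63/2], descend [6, 16]
  N6 x:[7,36] y:[21,54] z:[13,22] -> hit [21,22], descend [9, 10]
    N9 x:[14,23] y:[21,44] z:[13,22] -> hit [21,22], descend [7, 12]
      N7 x:[14,20] y:[42,44] z:[13,14] -> miss, prune
      N12 x:[19,23] y:[21,25] z:[20,22] -> hit [21,22] leaf, test {P2@t=21}
    N10 x:[7,36] y:[41,54] z:[16,20] -> miss, prune
  N16 x:[22,41] y:[23,42] z:[27,63/2] -> hit [27,63/2], descend [5, 11]
    N5 x:[22,28] y:[23,35] z:[27,63/2] -> hit [27,28], descend [1, 8]
      N1 x:[22,24] y:[23,28] z:[27,57/2] -> miss, prune
      N8 x:[27,28] y:[29,35] z:[30,63/2] -> miss, prune
    N11 x:[28,41] y:[23,42] z:[55/2,31] -> hit [28,31], descend [2, 3]
      N2 x:[28,34] y:[23,24] z:[28,31] -> miss, prune
      N3 x:[39,41] y:[36,42] z:[55/2,28] -> miss, prune

Visited [0, 6, 9, 7, 12, 10, 16, 5, 1, 8, 11, 2, 3]. Tests: 13 box, 1 leaf. Nearest: P2.

== RESULT ==
[0, 6, 9, 7, 12, 10, 16, 5, 1, 8, 11, 2, 3]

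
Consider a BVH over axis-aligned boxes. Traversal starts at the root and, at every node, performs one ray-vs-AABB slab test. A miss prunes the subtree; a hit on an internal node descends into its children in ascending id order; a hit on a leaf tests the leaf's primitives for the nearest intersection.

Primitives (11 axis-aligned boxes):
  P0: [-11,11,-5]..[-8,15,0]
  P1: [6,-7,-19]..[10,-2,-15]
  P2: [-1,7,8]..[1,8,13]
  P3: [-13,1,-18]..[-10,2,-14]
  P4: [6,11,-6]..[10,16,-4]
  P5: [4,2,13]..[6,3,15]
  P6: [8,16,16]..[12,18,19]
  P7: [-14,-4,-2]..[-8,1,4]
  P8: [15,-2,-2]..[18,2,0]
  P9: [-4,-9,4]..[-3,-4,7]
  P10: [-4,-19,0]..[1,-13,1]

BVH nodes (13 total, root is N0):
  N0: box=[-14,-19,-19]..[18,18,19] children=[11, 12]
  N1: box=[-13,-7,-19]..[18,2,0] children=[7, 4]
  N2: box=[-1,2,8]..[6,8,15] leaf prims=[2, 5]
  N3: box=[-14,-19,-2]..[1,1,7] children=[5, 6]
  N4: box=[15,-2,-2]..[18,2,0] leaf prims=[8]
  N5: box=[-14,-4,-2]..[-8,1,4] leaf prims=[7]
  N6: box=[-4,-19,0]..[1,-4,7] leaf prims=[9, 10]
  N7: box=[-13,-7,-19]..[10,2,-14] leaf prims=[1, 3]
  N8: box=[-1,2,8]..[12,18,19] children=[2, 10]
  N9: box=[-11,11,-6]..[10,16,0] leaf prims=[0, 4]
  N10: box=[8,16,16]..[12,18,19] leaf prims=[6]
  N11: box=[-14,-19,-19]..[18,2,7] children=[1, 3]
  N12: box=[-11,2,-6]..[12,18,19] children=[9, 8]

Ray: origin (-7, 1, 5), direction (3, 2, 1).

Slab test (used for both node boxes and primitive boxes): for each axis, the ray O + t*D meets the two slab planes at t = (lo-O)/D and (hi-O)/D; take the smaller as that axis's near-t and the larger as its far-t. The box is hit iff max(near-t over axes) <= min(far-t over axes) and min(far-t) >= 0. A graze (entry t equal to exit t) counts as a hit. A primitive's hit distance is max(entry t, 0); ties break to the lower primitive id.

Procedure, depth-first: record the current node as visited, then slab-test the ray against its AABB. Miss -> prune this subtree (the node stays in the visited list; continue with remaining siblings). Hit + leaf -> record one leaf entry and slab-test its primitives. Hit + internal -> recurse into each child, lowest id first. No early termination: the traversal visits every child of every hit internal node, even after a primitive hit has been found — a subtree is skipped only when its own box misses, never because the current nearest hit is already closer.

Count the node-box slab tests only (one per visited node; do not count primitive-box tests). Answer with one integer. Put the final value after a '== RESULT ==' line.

Trace the traversal:
N0 x:[-7/3,25/3] y:[-10,17/2] z:[-24,14] -> hit [-7/3,25/3], descend [11, 12]
  N11 x:[-7/3,25/3] y:[-10,1/2] z:[-24,2] -> hit [-7/3,1/2], descend [1, 3]
    N1 x:[-2,25/3] y:[-4,1/2] z:[-24,-5] -> miss, prune
    N3 x:[-7/3,8/3] y:[-10,0] z:[-7,2] -> hit [-7/3,0], descend [5, 6]
      N5 x:[-7/3,-1/3] y:[-5/2,0] z:[-7,-1] -> miss, prune
      N6 x:[1,8/3] y:[-10,-5/2] z:[-5,2] -> miss, prune
  N12 x:[-4/3,19/3] y:[1/2,17/2] z:[-11,14] -> hit [1/2,19/3], descend [8, 9]
    N8 x:[2,19/3] y:[1/2,17/2] z:[3,14] -> hit [3,19/3], descend [2, 10]
      N2 x:[2,13/3] y:[1/2,7/2] z:[3,10] -> hit [3,7/2] leaf, test {P2(miss), P5(miss)}
      N10 x:[5,19/3] y:[15/2,17/2] z:[11,14] -> miss, prune
    N9 x:[-4/3,17/3] y:[5,15/2] z:[-11,-5] -> miss, prune

Visited [0, 11, 1, 3, 5, 6, 12, 8, 2, 10, 9]. Tests: 11 box, 1 leaf. Nearest: miss.

== RESULT ==
11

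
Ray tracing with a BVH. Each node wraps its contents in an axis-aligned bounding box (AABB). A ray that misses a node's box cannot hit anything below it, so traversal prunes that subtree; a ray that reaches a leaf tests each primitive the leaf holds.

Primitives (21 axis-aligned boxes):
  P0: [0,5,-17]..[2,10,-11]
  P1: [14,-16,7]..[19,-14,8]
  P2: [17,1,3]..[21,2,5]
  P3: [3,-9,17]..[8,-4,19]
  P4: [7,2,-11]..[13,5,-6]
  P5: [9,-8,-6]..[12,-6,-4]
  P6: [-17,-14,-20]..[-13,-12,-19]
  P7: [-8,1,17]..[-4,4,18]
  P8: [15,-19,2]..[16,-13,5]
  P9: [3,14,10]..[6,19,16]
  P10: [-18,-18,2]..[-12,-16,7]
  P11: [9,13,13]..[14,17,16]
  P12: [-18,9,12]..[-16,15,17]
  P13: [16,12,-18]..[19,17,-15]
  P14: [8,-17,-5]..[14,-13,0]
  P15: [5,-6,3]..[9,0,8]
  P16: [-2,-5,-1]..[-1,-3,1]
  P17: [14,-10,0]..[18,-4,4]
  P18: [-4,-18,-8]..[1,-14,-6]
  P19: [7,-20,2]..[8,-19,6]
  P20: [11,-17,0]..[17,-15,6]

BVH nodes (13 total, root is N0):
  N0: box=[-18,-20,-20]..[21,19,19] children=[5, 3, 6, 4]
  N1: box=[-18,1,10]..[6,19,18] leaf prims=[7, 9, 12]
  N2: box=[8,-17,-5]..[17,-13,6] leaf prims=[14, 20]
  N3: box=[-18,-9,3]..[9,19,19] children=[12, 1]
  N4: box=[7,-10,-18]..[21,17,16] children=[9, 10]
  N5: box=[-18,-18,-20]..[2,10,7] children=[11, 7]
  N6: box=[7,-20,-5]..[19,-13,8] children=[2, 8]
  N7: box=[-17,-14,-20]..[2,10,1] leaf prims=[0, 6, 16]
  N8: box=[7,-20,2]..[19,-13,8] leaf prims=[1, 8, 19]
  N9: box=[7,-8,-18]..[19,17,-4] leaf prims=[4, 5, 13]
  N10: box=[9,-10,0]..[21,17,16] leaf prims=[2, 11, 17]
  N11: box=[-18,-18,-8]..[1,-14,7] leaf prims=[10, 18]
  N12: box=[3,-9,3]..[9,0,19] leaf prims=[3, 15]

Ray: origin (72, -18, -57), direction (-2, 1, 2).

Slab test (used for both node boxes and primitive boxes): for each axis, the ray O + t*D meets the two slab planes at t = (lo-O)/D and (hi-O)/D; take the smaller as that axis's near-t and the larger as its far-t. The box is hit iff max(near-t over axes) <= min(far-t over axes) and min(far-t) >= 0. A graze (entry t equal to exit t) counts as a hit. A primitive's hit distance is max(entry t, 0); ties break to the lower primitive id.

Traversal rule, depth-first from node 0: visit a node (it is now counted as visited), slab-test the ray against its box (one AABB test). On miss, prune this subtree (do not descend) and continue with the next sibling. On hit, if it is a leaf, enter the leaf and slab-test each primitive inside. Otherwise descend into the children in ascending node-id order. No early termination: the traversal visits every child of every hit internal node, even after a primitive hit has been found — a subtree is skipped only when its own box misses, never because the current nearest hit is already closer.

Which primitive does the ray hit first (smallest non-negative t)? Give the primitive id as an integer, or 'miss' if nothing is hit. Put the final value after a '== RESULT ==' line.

Walk:
N0 x:[51/2,45] y:[-2,37] z:[37/2,38] -> hit [51/2,37], descend [3, 4, 5, 6]
  N3 x:[63/2,45] y:[9,37] z:[30,38] -> hit [63/2,37], descend [1, 12]
    N1 x:[33,45] y:[19,37] z:[67/2,75/2] -> hit [67/2,37] leaf, test {P7(miss), P9@t=67/2, P12(miss)}
    N12 x:[63/2,69/2] y:[9,18] z:[30,38] -> miss, prune
  N4 x:[51/2,65/2] y:[8,35] z:[39/2,73/2] -> hit [51/2,65/2], descend [9, 10]
    N9 x:[53/2,65/2] y:[10,35] z:[39/2,53/2] -> hit [53/2,53/2] leaf, test {P4(miss), P5(miss), P13(miss)}
    N10 x:[51/2,63/2] y:[8,35] z:[57/2,73/2] -> hit [57/2,63/2] leaf, test {P2(miss), P11(miss), P17(miss)}
  N5 x:[35,45] y:[0,28] z:[37/2,32] -> miss, prune
  N6 x:[53/2,65/2] y:[-2,5] z:[26,65/2] -> miss, prune

9 AABB tests over nodes [0, 3, 1, 12, 4, 9, 10, 5, 6]; 3 leaves entered; closest P9.

== RESULT ==
9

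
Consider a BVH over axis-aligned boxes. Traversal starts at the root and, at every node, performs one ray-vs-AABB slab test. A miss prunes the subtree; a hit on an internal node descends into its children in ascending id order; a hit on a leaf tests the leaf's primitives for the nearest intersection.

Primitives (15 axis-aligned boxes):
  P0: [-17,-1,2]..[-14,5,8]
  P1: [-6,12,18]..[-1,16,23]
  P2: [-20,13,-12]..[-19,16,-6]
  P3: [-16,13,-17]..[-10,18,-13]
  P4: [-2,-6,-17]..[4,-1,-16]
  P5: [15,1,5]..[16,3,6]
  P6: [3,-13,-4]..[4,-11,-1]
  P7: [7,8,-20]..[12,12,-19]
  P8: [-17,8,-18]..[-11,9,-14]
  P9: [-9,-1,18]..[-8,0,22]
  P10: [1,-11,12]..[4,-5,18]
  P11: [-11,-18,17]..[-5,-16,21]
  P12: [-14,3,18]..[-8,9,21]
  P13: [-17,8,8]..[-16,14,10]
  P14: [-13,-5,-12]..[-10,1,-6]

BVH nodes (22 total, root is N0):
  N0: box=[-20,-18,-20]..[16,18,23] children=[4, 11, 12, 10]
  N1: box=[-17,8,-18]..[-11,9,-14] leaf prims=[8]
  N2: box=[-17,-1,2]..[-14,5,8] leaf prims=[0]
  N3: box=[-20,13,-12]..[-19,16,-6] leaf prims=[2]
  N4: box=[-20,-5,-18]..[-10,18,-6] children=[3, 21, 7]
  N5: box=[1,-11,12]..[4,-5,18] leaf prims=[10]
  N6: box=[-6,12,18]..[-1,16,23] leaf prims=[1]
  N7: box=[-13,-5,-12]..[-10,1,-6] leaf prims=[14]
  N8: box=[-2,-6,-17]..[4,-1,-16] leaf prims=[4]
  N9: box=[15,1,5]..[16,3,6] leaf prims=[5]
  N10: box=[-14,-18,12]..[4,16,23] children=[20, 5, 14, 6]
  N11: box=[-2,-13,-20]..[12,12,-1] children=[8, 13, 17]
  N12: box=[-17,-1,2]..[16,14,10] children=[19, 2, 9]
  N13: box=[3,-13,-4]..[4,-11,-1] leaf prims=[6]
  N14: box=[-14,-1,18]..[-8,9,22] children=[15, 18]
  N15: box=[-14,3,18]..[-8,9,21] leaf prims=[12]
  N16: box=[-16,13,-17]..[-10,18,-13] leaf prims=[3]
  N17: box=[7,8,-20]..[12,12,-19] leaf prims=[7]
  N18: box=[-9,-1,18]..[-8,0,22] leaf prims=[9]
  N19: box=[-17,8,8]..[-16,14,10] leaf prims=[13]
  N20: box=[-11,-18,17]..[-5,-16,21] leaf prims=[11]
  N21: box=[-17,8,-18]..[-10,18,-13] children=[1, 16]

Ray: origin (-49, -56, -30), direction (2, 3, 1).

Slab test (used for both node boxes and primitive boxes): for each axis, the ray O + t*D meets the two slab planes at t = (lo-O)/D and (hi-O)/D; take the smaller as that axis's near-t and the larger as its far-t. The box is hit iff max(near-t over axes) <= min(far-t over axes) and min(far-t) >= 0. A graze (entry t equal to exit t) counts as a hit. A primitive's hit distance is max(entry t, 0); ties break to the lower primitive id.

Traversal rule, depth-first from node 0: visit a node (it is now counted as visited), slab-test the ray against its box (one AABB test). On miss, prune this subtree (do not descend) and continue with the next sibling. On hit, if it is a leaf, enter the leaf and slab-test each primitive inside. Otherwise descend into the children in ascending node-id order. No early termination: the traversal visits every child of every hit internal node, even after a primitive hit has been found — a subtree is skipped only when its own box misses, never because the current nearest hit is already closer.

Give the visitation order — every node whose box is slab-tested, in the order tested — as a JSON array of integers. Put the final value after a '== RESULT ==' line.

Traverse from the root:
N0 x:[29/2,65/2] y:[38/3,74/3] z:[10,53] -> hit [29/2,74/3], descend [4, 10, 11, 12]
  N4 x:[29/2,39/2] y:[17,74/3] z:[12,24] -> hit [17,39/2], descend [3, 7, 21]
    N3 x:[29/2,15] y:[23,24] z:[18,24] -> miss, prune
    N7 x:[18,39/2] y:[17,19] z:[18,24] -> hit [18,19] leaf, test {P14@t=18}
    N21 x:[16,39/2] y:[64/3,74/3] z:[12,17] -> miss, prune
  N10 x:[35/2,53/2] y:[38/3,24] z:[42,53] -> miss, prune
  N11 x:[47/2,61/2] y:[43/3,68/3] z:[10,29] -> miss, prune
  N12 x:[16,65/2] y:[55/3,70/3] z:[32,40] -> miss, prune

order=[0, 4, 3, 7, 21, 10, 11, 12]  |boxes|=8  |leaves|=1  hit=P14

== RESULT ==
[0, 4, 3, 7, 21, 10, 11, 12]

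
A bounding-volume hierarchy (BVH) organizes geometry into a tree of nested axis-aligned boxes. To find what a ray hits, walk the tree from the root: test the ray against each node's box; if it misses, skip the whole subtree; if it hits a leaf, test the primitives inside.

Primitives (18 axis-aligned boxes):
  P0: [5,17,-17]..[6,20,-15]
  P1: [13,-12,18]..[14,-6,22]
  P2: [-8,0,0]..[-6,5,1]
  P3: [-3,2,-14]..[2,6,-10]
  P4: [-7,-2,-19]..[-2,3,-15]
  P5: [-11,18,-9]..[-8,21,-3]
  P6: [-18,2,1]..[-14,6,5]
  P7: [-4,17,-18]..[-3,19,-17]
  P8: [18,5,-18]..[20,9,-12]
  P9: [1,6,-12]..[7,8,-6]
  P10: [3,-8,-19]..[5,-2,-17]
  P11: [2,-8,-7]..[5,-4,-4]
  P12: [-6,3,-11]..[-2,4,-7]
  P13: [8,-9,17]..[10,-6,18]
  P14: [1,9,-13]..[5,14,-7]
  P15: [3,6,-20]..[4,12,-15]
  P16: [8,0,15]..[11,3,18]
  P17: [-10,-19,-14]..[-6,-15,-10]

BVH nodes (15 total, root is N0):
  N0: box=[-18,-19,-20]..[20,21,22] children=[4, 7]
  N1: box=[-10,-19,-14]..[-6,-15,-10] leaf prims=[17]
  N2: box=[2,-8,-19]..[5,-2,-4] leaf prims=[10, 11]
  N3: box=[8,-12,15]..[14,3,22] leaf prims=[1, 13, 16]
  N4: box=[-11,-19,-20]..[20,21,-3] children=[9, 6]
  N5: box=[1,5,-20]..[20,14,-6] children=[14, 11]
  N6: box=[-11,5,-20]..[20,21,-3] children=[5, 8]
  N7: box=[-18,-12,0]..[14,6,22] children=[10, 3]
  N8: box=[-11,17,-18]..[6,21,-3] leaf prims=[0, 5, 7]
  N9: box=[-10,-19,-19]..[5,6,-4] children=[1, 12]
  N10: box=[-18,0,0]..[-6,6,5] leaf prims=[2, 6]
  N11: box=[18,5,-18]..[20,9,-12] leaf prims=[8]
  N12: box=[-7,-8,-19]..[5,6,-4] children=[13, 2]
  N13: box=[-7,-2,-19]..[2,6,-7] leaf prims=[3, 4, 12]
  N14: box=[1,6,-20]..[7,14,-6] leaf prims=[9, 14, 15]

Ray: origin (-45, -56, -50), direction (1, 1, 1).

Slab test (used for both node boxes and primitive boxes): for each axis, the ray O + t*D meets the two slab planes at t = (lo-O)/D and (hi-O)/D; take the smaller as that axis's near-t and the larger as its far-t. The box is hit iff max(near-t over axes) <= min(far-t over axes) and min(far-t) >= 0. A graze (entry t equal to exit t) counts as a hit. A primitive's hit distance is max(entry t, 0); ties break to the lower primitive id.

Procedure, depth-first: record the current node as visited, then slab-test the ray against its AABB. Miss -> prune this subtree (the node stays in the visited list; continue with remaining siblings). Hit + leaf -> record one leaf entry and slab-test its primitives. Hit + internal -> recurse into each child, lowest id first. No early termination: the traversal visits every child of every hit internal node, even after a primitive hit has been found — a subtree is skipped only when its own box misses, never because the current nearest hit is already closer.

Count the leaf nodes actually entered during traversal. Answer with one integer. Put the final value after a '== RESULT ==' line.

Walk:
N0 x:[27,65] y:[37,77] z:[30,72] -> hit [37,65], descend [4, 7]
  N4 x:[34,65] y:[37,77] z:[30,47] -> hit [37,47], descend [6, 9]
    N6 x:[34,65] y:[61,77] z:[30,47] -> miss, prune
    N9 x:[35,50] y:[37,62] z:[31,46] -> hit [37,46], descend [1, 12]
      N1 x:[35,39] y:[37,41] z:[36,40] -> hit [37,39] leaf, test {P17@t=37}
      N12 x:[38,50] y:[48,62] z:[31,46] -> miss, prune
  N7 x:[27,59] y:[44,62] z:[50,72] -> hit [50,59], descend [3, 10]
    N3 x:[53,59] y:[44,59] z:[65,72] -> miss, prune
    N10 x:[27,39] y:[56,62] z:[50,55] -> miss, prune

Summary -> nodes [0, 4, 6, 9, 1, 12, 7, 3, 10]; box-tests=9; leaf-entries=1; first=P17

== RESULT ==
1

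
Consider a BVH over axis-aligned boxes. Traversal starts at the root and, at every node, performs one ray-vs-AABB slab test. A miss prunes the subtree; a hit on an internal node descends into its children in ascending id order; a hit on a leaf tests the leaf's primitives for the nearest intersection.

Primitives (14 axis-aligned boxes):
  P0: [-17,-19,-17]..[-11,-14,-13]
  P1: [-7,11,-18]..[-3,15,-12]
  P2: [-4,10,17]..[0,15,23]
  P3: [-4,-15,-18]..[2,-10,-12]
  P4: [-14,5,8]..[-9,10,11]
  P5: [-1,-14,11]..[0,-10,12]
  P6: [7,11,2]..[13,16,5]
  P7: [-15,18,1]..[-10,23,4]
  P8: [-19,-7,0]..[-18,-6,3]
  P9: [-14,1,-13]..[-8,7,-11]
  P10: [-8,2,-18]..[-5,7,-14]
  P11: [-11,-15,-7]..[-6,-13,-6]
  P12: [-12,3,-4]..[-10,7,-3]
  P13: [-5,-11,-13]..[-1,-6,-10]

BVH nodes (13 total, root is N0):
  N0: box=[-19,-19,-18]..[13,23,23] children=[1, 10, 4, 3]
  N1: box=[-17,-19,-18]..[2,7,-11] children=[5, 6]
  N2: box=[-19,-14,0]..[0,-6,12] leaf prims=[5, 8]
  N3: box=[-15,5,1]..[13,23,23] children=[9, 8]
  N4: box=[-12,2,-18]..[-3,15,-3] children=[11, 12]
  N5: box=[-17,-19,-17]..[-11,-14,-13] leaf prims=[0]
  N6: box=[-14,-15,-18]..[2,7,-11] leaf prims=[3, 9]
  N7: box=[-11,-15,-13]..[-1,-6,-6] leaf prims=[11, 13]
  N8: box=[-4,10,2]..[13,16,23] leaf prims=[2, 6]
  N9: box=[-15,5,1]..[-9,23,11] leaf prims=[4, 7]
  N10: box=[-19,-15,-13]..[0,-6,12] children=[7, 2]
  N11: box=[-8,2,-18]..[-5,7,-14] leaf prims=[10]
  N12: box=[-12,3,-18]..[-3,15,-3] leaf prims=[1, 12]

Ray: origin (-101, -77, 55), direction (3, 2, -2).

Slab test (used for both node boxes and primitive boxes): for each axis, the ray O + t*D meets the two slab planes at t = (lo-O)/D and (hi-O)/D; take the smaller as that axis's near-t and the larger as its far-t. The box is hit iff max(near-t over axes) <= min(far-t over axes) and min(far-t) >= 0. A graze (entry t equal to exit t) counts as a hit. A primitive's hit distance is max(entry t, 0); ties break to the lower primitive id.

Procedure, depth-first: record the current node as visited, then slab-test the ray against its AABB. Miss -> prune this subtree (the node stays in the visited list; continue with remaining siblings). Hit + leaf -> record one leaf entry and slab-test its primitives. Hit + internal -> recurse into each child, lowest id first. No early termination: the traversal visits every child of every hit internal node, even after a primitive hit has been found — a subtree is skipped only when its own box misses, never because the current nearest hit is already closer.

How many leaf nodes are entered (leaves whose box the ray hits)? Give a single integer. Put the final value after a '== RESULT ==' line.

Trace the traversal:
N0 x:[82/3,38] y:[29,50] z:[16,73/2] -> hit [29,73/2], descend [1, 3, 4, 10]
  N1 x:[28,103/3] y:[29,42] z:[33,73/2] -> hit [33,103/3], descend [5, 6]
    N5 x:[28,30] y:[29,63/2] z:[34,36] -> miss, prune
    N6 x:[29,103/3] y:[31,42] z:[33,73/2] -> hit [33,103/3] leaf, test {P3@t=67/2, P9(miss)}
  N3 x:[86/3,38] y:[41,50] z:[16,27] -> miss, prune
  N4 x:[89/3,98/3] y:[79/2,46] z:[29,73/2] -> miss, prune
  N10 x:[82/3,101/3] y:[31,71/2] z:[43/2,34] -> hit [31,101/3], descend [2, 7]
    N2 x:[82/3,101/3] y:[63/2,71/2] z:[43/2,55/2] -> miss, prune
    N7 x:[30,100/3] y:[31,71/2] z:[61/2,34] -> hit [31,100/3] leaf, test {P11@t=31, P13@t=33}

Summary -> nodes [0, 1, 5, 6, 3, 4, 10, 2, 7]; box-tests=9; leaf-entries=2; first=P11

== RESULT ==
2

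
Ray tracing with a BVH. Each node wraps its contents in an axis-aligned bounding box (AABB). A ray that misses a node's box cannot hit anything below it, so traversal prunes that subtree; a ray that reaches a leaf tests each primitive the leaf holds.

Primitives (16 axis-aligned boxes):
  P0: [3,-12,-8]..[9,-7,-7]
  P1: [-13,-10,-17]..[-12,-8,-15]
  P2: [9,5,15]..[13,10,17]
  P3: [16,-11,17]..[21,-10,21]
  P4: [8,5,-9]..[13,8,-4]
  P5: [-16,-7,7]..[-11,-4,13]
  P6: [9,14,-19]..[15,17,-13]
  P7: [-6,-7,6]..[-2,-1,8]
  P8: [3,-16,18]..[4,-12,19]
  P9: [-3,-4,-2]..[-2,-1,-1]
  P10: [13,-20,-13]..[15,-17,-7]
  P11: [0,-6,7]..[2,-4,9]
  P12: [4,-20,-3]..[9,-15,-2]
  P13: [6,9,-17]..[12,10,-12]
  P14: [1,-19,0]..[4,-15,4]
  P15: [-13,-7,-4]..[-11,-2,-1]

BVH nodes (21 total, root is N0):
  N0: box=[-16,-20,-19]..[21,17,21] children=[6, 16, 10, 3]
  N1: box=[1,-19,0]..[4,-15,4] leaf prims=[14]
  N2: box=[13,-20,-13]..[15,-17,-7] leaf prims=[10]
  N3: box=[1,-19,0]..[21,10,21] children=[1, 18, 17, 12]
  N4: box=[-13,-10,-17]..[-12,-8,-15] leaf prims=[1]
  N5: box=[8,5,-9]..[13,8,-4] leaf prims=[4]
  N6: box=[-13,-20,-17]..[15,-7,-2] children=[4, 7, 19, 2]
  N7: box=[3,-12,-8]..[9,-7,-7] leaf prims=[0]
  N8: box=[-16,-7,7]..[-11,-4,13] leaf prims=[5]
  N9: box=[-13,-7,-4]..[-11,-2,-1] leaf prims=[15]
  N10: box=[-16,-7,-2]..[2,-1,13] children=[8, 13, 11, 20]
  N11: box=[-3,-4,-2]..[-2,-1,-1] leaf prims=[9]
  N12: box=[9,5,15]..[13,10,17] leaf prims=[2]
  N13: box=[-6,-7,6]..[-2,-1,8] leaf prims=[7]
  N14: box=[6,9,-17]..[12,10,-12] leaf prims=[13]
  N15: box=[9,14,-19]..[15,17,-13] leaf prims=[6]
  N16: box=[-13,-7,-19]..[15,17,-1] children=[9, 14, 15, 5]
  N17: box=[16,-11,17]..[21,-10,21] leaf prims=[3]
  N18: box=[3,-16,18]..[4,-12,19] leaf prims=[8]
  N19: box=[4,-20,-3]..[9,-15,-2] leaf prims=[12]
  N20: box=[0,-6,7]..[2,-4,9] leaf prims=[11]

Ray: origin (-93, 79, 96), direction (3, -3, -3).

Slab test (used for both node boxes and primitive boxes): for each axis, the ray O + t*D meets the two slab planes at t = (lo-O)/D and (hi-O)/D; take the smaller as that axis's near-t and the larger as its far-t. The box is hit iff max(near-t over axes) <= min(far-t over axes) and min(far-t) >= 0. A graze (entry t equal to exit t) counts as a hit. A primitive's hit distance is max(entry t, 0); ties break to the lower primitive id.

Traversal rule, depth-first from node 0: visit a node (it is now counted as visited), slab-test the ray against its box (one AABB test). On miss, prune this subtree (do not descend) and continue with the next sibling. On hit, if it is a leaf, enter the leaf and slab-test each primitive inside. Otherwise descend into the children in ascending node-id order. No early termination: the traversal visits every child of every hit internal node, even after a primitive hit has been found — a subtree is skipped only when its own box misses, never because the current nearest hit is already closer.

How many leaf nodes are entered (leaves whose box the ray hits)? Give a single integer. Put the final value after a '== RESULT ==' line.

Trace the traversal:
N0 x:[77/3,38] y:[62/3,33] z:[25,115/3] -> hit [77/3,33], descend [3, 6, 10, 16]
  N3 x:[94/3,38] y:[23,98/3] z:[25,32] -> hit [94/3,32], descend [1, 12, 17, 18]
    N1 x:[94/3,97/3] y:[94/3,98/3] z:[92/3,32] -> hit [94/3,32] leaf, test {P14@t=94/3}
    N12 x:[34,106/3] y:[23,74/3] z:[79/3,27] -> miss, prune
    N17 x:[109/3,38] y:[89/3,30] z:[25,79/3] -> miss, prune
    N18 x:[32,97/3] y:[91/3,95/3] z:[77/3,26] -> miss, prune
  N6 x:[80/3,36] y:[86/3,33] z:[98/3,113/3] -> hit [98/3,33], descend [2, 4, 7, 19]
    N2 x:[106/3,36] y:[32,33] z:[103/3,109/3] -> miss, prune
    N4 x:[80/3,27] y:[29,89/3] z:[37,113/3] -> miss, prune
    N7 x:[32,34] y:[86/3,91/3] z:[103/3,104/3] -> miss, prune
    N19 x:[97/3,34] y:[94/3,33] z:[98/3,33] -> hit [98/3,33] leaf, test {P12@t=98/3}
  N10 x:[77/3,95/3] y:[80/3,86/3] z:[83/3,98/3] -> hit [83/3,86/3], descend [8, 11, 13, 20]
    N8 x:[77/3,82/3] y:[83/3,86/3] z:[83/3,89/3] -> miss, prune
    N11 x:[30,91/3] y:[80/3,83/3] z:[97/3,98/3] -> miss, prune
    N13 x:[29,91/3] y:[80/3,86/3] z:[88/3,30] -> miss, prune
    N20 x:[31,95/3] y:[83/3,85/3] z:[29,89/3] -> miss, prune
  N16 x:[80/3,36] y:[62/3,86/3] z:[97/3,115/3] -> miss, prune

Summary -> nodes [0, 3, 1, 12, 17, 18, 6, 2, 4, 7, 19, 10, 8, 11, 13, 20, 16]; box-tests=17; leaf-entries=2; first=P14

== RESULT ==
2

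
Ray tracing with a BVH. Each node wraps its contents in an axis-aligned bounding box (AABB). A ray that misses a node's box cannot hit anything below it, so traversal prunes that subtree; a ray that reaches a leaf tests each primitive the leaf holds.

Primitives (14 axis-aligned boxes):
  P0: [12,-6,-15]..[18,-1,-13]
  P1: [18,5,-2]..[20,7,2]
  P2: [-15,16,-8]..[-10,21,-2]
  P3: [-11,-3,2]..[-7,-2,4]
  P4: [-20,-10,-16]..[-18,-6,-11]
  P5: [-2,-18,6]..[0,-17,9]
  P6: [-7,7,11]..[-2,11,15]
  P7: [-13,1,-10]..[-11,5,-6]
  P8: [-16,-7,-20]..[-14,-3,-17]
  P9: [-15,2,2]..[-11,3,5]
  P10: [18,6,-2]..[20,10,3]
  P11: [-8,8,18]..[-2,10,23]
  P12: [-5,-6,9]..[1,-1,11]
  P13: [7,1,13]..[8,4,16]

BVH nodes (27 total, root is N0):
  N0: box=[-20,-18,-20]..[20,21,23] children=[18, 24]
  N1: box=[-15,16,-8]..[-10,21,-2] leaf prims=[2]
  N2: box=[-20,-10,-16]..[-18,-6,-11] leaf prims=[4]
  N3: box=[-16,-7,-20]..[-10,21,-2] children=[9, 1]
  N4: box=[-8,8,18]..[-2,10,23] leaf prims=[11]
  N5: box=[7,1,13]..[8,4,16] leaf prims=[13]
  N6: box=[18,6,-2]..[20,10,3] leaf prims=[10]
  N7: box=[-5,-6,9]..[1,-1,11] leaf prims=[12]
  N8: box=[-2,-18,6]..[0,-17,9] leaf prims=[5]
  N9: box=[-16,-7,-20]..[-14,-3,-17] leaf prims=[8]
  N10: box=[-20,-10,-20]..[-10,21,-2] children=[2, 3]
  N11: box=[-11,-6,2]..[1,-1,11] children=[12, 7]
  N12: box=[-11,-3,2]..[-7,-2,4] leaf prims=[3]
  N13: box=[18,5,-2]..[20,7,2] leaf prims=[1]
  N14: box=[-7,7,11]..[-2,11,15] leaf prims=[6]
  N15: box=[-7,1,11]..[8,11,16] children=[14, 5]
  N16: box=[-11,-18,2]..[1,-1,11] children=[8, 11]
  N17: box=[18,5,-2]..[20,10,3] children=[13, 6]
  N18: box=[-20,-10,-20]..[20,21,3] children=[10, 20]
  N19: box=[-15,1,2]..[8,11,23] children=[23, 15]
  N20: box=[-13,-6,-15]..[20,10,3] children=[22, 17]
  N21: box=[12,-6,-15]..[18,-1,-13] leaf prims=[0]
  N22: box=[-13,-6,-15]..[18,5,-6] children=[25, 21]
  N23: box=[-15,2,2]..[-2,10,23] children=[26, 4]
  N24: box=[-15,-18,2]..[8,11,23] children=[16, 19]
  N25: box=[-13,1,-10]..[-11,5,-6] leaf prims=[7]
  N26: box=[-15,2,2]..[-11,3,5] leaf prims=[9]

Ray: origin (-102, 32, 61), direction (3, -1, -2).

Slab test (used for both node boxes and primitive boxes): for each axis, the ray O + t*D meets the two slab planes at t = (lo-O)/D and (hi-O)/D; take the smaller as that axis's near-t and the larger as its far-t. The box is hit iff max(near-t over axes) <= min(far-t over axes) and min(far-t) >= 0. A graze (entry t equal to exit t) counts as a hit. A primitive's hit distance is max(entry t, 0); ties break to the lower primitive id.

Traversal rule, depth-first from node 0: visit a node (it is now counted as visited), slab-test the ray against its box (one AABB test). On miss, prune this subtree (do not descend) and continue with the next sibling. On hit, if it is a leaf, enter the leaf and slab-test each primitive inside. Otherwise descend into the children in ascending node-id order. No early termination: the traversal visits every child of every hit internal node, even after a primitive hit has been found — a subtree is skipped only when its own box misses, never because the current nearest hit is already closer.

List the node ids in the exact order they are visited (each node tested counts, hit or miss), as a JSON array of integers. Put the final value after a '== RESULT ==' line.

Traverse from the root:
N0 x:[82/3,122/3] y:[11,50] z:[19,81/2] -> hit [82/3,81/2], descend [18, 24]
  N18 x:[82/3,122/3] y:[11,42] z:[29,81/2] -> hit [29,81/2], descend [10, 20]
    N10 x:[82/3,92/3] y:[11,42] z:[63/2,81/2] -> miss, prune
    N20 x:[89/3,122/3] y:[22,38] z:[29,38] -> hit [89/3,38], descend [17, 22]
      N17 x:[40,122/3] y:[22,27] z:[29,63/2] -> miss, prune
      N22 x:[89/3,40] y:[27,38] z:[67/2,38] -> hit [67/2,38], descend [21, 25]
        N21 x:[38,40] y:[33,38] z:[37,38] -> hit [38,38] leaf, test {P0@t=38}
        N25 x:[89/3,91/3] y:[27,31] z:[67/2,71/2] -> miss, prune
  N24 x:[29,110/3] y:[21,50] z:[19,59/2] -> hit [29,59/2], descend [16, 19]
    N16 x:[91/3,103/3] y:[33,50] z:[25,59/2] -> miss, prune
    N19 x:[29,110/3] y:[21,31] z:[19,59/2] -> hit [29,59/2], descend [15, 23]
      N15 x:[95/3,110/3] y:[21,31] z:[45/2,25] -> miss, prune
      N23 x:[29,100/3] y:[22,30] z:[19,59/2] -> hit [29,59/2], descend [4, 26]
        N4 x:[94/3,100/3] y:[22,24] z:[19,43/2] -> miss, prune
        N26 x:[29,91/3] y:[29,30] z:[28,59/2] -> hit [29,59/2] leaf, test {P9@t=29}

Summary -> nodes [0, 18, 10, 20, 17, 22, 21, 25, 24, 16, 19, 15, 23, 4, 26]; box-tests=15; leaf-entries=2; first=P9

== RESULT ==
[0, 18, 10, 20, 17, 22, 21, 25, 24, 16, 19, 15, 23, 4, 26]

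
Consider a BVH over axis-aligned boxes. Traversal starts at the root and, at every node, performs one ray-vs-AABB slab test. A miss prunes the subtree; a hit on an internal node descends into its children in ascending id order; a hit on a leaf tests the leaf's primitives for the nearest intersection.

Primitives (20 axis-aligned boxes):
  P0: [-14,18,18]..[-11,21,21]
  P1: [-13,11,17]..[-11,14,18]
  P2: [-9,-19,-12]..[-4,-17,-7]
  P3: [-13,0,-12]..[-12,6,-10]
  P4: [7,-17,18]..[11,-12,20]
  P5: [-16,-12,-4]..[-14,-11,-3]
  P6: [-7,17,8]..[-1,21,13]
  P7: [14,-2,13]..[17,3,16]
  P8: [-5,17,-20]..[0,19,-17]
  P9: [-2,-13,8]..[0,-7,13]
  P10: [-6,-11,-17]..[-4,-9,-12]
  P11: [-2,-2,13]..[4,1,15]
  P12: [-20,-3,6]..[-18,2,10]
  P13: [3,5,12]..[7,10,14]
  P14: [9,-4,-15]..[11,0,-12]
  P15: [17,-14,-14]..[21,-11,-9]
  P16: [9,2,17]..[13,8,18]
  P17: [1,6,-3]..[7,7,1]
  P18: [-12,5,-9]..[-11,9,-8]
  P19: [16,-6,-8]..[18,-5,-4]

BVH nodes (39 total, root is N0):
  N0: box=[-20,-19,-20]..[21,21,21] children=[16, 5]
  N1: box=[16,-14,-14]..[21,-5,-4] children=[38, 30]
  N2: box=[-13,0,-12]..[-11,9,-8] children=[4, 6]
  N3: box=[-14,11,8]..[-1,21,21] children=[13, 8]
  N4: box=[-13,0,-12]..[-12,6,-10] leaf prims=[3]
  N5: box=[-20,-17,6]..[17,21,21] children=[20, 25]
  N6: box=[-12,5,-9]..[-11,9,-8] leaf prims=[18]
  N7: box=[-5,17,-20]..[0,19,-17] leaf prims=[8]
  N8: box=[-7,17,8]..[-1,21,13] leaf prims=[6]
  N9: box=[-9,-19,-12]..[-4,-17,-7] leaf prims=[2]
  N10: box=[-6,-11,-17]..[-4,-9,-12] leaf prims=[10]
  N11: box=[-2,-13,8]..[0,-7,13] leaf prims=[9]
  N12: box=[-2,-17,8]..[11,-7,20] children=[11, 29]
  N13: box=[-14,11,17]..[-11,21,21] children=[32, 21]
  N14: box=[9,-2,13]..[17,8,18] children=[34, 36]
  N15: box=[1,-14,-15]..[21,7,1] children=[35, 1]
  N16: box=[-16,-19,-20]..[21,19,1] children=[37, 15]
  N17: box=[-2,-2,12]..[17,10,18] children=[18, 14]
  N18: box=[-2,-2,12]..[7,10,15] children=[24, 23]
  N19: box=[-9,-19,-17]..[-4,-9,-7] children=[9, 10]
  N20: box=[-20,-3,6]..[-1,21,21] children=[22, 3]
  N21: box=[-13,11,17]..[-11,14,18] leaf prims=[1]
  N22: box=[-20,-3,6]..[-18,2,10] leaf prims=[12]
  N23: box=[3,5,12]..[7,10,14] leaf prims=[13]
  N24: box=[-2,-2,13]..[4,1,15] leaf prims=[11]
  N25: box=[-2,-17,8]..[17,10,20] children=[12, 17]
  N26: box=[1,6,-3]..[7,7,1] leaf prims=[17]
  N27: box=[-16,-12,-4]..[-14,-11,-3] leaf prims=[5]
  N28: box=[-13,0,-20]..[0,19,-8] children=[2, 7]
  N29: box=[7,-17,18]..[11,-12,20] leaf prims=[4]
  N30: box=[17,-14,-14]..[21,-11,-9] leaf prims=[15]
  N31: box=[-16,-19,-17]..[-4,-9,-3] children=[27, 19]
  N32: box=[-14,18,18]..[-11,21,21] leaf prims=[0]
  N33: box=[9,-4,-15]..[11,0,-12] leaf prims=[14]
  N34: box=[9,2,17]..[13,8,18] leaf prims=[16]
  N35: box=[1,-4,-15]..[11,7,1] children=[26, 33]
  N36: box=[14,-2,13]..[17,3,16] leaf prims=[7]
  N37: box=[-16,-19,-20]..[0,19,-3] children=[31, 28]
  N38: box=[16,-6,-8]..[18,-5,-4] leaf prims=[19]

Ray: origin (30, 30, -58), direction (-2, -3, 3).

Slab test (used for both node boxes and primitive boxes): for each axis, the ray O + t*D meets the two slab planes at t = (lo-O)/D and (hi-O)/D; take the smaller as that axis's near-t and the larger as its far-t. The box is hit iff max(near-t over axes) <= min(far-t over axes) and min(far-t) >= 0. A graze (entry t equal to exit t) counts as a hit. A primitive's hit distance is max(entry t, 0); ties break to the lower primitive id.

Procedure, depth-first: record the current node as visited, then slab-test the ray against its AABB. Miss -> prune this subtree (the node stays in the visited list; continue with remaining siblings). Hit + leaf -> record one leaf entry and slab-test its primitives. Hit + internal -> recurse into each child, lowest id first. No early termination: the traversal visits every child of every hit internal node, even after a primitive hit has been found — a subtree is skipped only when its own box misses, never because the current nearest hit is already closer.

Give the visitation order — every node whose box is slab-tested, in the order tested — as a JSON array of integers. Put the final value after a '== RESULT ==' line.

Traverse from the root:
N0 x:[9/2,25] y:[3,49/3] z:[38/3,79/3] -> hit [38/3,49/3], descend [5, 16]
  N5 x:[13/2,25] y:[3,47/3] z:[64/3,79/3] -> miss, prune
  N16 x:[9/2,23] y:[11/3,49/3] z:[38/3,59/3] -> hit [38/3,49/3], descend [15, 37]
    N15 x:[9/2,29/2] y:[23/3,44/3] z:[43/3,59/3] -> hit [43/3,29/2], descend [1, 35]
      N1 x:[9/2,7] y:[35/3,44/3] z:[44/3,18] -> miss, prune
      N35 x:[19/2,29/2] y:[23/3,34/3] z:[43/3,59/3] -> miss, prune
    N37 x:[15,23] y:[11/3,49/3] z:[38/3,55/3] -> hit [15,49/3], descend [28, 31]
      N28 x:[15,43/2] y:[11/3,10] z:[38/3,50/3] -> miss, prune
      N31 x:[17,23] y:[13,49/3] z:[41/3,55/3] -> miss, prune

9 AABB tests over nodes [0, 5, 16, 15, 1, 35, 37, 28, 31]; 0 leaves entered; closest miss.

== RESULT ==
[0, 5, 16, 15, 1, 35, 37, 28, 31]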